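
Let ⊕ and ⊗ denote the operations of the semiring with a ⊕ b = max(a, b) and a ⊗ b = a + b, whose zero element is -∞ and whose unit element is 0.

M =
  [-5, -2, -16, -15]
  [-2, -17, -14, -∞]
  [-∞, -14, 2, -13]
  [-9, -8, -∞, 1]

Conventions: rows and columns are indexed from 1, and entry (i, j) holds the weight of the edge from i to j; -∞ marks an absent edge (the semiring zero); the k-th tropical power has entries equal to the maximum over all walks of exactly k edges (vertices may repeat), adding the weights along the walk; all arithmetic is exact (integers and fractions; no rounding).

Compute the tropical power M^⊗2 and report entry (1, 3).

M^⊗2:
  [-4, -7, -14, -14]
  [-7, -4, -12, -17]
  [-16, -12, 4, -11]
  [-8, -7, -22, 2]
Key observation: the optimum is the walk 1->3->3, with weight (-16) + 2 = -14.
Optimal value attained by: walk 1->3->3.
Answer: (M^⊗2)[1][3] = -14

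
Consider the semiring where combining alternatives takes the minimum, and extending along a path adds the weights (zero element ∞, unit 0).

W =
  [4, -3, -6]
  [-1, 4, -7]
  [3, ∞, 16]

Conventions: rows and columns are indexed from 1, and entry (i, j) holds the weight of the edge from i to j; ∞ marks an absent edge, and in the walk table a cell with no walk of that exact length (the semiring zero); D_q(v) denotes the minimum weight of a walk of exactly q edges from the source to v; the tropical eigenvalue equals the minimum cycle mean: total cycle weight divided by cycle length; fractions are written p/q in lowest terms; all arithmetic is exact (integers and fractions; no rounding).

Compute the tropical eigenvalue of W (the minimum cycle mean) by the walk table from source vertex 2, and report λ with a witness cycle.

q=0: [∞, 0, ∞]
q=1: [-1, 4, -7]
q=2: [-4, -4, -7]
q=3: [-5, -7, -11]
Optimal cycle mean attained by: cycle 1->2->3->1, total (-3) + (-7) + 3, length 3.
Answer: λ = -7/3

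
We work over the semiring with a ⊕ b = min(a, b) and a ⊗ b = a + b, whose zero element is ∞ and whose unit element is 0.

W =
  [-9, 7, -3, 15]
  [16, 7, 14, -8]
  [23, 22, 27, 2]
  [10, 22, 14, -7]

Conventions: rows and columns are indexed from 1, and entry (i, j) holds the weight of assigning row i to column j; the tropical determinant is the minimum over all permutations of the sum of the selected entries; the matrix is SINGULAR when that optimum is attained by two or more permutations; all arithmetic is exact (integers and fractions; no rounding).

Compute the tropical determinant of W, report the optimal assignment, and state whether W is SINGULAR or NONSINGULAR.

σ = (1, 2, 3, 4): (-9) + 7 + 27 + (-7) = 18
σ = (1, 2, 4, 3): (-9) + 7 + 2 + 14 = 14
σ = (1, 3, 2, 4): (-9) + 14 + 22 + (-7) = 20
σ = (1, 3, 4, 2): (-9) + 14 + 2 + 22 = 29
σ = (1, 4, 2, 3): (-9) + (-8) + 22 + 14 = 19
σ = (1, 4, 3, 2): (-9) + (-8) + 27 + 22 = 32
σ = (2, 1, 3, 4): 7 + 16 + 27 + (-7) = 43
σ = (2, 1, 4, 3): 7 + 16 + 2 + 14 = 39
σ = (2, 3, 1, 4): 7 + 14 + 23 + (-7) = 37
σ = (2, 3, 4, 1): 7 + 14 + 2 + 10 = 33
σ = (2, 4, 1, 3): 7 + (-8) + 23 + 14 = 36
σ = (2, 4, 3, 1): 7 + (-8) + 27 + 10 = 36
σ = (3, 1, 2, 4): (-3) + 16 + 22 + (-7) = 28
σ = (3, 1, 4, 2): (-3) + 16 + 2 + 22 = 37
σ = (3, 2, 1, 4): (-3) + 7 + 23 + (-7) = 20
σ = (3, 2, 4, 1): (-3) + 7 + 2 + 10 = 16
σ = (3, 4, 1, 2): (-3) + (-8) + 23 + 22 = 34
σ = (3, 4, 2, 1): (-3) + (-8) + 22 + 10 = 21
σ = (4, 1, 2, 3): 15 + 16 + 22 + 14 = 67
σ = (4, 1, 3, 2): 15 + 16 + 27 + 22 = 80
σ = (4, 2, 1, 3): 15 + 7 + 23 + 14 = 59
σ = (4, 2, 3, 1): 15 + 7 + 27 + 10 = 59
σ = (4, 3, 1, 2): 15 + 14 + 23 + 22 = 74
σ = (4, 3, 2, 1): 15 + 14 + 22 + 10 = 61
Optimal value attained by: σ = (1, 2, 4, 3).
Answer: det⊕(W) = 14; verdict: NONSINGULAR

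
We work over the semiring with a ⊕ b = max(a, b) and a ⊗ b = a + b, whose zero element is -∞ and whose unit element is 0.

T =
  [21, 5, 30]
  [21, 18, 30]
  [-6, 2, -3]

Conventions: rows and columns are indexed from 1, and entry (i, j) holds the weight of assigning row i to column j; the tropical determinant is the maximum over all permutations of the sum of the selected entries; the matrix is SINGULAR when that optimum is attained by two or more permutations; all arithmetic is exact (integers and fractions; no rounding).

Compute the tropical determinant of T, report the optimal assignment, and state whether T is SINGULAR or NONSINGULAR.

σ = (1, 2, 3): 21 + 18 + (-3) = 36
σ = (1, 3, 2): 21 + 30 + 2 = 53
σ = (2, 1, 3): 5 + 21 + (-3) = 23
σ = (2, 3, 1): 5 + 30 + (-6) = 29
σ = (3, 1, 2): 30 + 21 + 2 = 53
σ = (3, 2, 1): 30 + 18 + (-6) = 42
Optimal value attained by: σ = (1, 3, 2).
Answer: det⊕(T) = 53; verdict: SINGULAR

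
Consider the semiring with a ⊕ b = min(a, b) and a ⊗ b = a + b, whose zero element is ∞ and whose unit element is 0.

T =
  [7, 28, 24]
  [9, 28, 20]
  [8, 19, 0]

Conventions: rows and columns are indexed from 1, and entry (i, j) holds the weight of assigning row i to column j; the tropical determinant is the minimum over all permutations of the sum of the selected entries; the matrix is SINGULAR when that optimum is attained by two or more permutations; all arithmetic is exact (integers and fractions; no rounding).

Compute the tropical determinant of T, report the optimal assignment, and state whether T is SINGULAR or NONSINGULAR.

σ = (1, 2, 3): 7 + 28 + 0 = 35
σ = (1, 3, 2): 7 + 20 + 19 = 46
σ = (2, 1, 3): 28 + 9 + 0 = 37
σ = (2, 3, 1): 28 + 20 + 8 = 56
σ = (3, 1, 2): 24 + 9 + 19 = 52
σ = (3, 2, 1): 24 + 28 + 8 = 60
Optimal value attained by: σ = (1, 2, 3).
Answer: det⊕(T) = 35; verdict: NONSINGULAR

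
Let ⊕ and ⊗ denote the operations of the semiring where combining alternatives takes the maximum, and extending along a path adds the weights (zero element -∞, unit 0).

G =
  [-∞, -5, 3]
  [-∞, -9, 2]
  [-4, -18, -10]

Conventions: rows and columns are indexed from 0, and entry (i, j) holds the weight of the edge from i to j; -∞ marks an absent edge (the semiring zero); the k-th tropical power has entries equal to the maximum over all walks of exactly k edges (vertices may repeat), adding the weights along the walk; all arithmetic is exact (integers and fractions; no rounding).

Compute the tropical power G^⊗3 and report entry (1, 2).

G^⊗2:
  [-1, -14, -3]
  [-2, -16, -7]
  [-14, -9, -1]
G^⊗3:
  [-7, -6, 2]
  [-11, -7, 1]
  [-5, -18, -7]
Key observation: the optimum is the walk 1->2->0->2, with weight 2 + (-4) + 3 = 1.
Optimal value attained by: walk 1->2->0->2.
Answer: (G^⊗3)[1][2] = 1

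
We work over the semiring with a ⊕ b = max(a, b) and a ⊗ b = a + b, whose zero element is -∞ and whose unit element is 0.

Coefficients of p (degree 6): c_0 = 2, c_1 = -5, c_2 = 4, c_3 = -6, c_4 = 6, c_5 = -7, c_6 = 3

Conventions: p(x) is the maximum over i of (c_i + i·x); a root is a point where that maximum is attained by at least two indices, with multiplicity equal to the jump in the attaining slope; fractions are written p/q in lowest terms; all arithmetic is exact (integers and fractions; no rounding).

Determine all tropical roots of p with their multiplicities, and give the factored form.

hull edge (i=0, c=2) to (i=4, c=6): slope 1, span 4
hull edge (i=4, c=6) to (i=6, c=3): slope -3/2, span 2
Factored form: p(x) = 3 ⊗ (x ⊕ (-1)) ⊗ (x ⊕ (-1)) ⊗ (x ⊕ (-1)) ⊗ (x ⊕ (-1)) ⊗ (x ⊕ 3/2) ⊗ (x ⊕ 3/2)
Answer: roots = -1 (mult 4), 3/2 (mult 2)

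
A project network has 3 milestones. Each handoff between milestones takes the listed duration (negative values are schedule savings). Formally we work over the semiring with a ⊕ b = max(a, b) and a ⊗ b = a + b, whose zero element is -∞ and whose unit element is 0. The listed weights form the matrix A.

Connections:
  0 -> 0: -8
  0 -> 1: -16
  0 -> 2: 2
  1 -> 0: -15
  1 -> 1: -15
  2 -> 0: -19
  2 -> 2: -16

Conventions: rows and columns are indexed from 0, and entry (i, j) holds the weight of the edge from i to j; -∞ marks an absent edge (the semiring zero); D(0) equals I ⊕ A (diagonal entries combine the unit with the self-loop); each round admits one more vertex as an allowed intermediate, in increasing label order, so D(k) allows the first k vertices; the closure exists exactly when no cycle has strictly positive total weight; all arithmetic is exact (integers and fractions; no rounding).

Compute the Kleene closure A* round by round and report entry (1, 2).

D(0):
  [0, -16, 2]
  [-15, 0, -∞]
  [-19, -∞, 0]
D(1):
  [0, -16, 2]
  [-15, 0, -13]
  [-19, -35, 0]
D(2):
  [0, -16, 2]
  [-15, 0, -13]
  [-19, -35, 0]
D(3):
  [0, -16, 2]
  [-15, 0, -13]
  [-19, -35, 0]
Answer: A*[1][2] = -13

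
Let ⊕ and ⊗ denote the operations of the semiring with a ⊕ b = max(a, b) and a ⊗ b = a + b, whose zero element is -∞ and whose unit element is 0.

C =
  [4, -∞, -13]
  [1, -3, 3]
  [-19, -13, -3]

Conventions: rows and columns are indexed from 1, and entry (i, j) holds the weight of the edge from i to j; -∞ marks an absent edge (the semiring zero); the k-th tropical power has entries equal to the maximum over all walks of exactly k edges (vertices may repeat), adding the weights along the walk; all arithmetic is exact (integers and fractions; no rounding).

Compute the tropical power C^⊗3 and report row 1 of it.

C^⊗2:
  [8, -26, -9]
  [5, -6, 0]
  [-12, -16, -6]
C^⊗3:
  [12, -22, -5]
  [9, -9, -3]
  [-8, -19, -9]
Answer: row 1 of C^⊗3 = [12, -22, -5]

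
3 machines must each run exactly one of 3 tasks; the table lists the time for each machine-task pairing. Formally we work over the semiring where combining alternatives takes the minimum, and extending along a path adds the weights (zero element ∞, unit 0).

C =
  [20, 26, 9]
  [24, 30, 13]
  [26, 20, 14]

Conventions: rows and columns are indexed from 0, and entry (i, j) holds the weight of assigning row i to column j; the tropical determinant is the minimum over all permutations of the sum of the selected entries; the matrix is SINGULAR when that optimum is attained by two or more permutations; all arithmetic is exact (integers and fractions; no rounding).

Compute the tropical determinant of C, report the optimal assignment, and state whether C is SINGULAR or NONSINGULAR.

σ = (0, 1, 2): 20 + 30 + 14 = 64
σ = (0, 2, 1): 20 + 13 + 20 = 53
σ = (1, 0, 2): 26 + 24 + 14 = 64
σ = (1, 2, 0): 26 + 13 + 26 = 65
σ = (2, 0, 1): 9 + 24 + 20 = 53
σ = (2, 1, 0): 9 + 30 + 26 = 65
Optimal value attained by: σ = (0, 2, 1).
Answer: det⊕(C) = 53; verdict: SINGULAR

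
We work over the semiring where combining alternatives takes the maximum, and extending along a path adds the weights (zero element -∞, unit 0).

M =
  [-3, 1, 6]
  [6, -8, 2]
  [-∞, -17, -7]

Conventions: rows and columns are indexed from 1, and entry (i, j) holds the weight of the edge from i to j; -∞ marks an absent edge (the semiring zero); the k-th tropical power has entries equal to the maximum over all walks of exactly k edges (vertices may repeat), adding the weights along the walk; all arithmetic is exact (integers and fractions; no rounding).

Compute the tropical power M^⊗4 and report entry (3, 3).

M^⊗2:
  [7, -2, 3]
  [3, 7, 12]
  [-11, -24, -14]
M^⊗3:
  [4, 8, 13]
  [13, 4, 9]
  [-14, -10, -5]
M^⊗4:
  [14, 5, 10]
  [10, 14, 19]
  [-4, -13, -8]
Key observation: the optimum is the walk 3->2->1->1->3, with weight (-17) + 6 + (-3) + 6 = -8.
Optimal value attained by: walk 3->2->1->1->3.
Answer: (M^⊗4)[3][3] = -8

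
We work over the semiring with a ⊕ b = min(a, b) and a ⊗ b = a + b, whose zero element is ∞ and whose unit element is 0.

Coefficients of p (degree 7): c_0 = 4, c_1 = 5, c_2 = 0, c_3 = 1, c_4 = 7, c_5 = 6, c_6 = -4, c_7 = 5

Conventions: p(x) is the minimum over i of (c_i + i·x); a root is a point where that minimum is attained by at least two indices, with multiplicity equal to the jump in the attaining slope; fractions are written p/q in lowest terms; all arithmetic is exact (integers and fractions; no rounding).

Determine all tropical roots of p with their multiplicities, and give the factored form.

hull edge (i=0, c=4) to (i=2, c=0): slope -2, span 2
hull edge (i=2, c=0) to (i=6, c=-4): slope -1, span 4
hull edge (i=6, c=-4) to (i=7, c=5): slope 9, span 1
Factored form: p(x) = 5 ⊗ (x ⊕ (-9)) ⊗ (x ⊕ 1) ⊗ (x ⊕ 1) ⊗ (x ⊕ 1) ⊗ (x ⊕ 1) ⊗ (x ⊕ 2) ⊗ (x ⊕ 2)
Answer: roots = -9 (mult 1), 1 (mult 4), 2 (mult 2)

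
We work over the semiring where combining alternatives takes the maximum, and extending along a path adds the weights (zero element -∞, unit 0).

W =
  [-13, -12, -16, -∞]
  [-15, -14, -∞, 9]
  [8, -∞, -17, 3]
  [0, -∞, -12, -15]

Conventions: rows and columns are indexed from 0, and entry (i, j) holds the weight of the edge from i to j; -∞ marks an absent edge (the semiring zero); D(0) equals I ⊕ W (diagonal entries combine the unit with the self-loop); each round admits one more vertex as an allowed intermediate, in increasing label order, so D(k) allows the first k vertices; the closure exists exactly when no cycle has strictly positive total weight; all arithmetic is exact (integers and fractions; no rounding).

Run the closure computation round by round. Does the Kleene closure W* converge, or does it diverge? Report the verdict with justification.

D(0):
  [0, -12, -16, -∞]
  [-15, 0, -∞, 9]
  [8, -∞, 0, 3]
  [0, -∞, -12, 0]
D(1):
  [0, -12, -16, -∞]
  [-15, 0, -31, 9]
  [8, -4, 0, 3]
  [0, -12, -12, 0]
D(2):
  [0, -12, -16, -3]
  [-15, 0, -31, 9]
  [8, -4, 0, 5]
  [0, -12, -12, 0]
D(3):
  [0, -12, -16, -3]
  [-15, 0, -31, 9]
  [8, -4, 0, 5]
  [0, -12, -12, 0]
D(4):
  [0, -12, -15, -3]
  [9, 0, -3, 9]
  [8, -4, 0, 5]
  [0, -12, -12, 0]
Key observation: every diagonal entry stays at the unit through all rounds, so no improving cycle exists.
Answer: CONVERGES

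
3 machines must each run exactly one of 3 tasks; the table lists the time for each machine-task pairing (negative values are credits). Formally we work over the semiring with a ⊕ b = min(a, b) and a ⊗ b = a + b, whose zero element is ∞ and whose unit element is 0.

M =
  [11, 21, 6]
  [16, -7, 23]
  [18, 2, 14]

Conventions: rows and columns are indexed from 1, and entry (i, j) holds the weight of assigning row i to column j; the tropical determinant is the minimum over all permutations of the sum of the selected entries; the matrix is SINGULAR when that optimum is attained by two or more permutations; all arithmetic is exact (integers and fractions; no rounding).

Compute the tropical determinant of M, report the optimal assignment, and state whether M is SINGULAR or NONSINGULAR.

σ = (1, 2, 3): 11 + (-7) + 14 = 18
σ = (1, 3, 2): 11 + 23 + 2 = 36
σ = (2, 1, 3): 21 + 16 + 14 = 51
σ = (2, 3, 1): 21 + 23 + 18 = 62
σ = (3, 1, 2): 6 + 16 + 2 = 24
σ = (3, 2, 1): 6 + (-7) + 18 = 17
Optimal value attained by: σ = (3, 2, 1).
Answer: det⊕(M) = 17; verdict: NONSINGULAR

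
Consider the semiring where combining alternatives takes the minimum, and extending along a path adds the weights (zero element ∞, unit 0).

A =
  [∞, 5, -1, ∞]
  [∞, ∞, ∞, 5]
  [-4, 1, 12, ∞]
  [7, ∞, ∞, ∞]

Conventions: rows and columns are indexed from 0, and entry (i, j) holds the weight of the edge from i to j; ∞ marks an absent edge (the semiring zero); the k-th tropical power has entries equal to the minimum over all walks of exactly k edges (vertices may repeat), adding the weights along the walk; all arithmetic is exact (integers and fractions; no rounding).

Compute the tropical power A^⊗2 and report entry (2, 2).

A^⊗2:
  [-5, 0, 11, 10]
  [12, ∞, ∞, ∞]
  [8, 1, -5, 6]
  [∞, 12, 6, ∞]
Key observation: the optimum is the walk 2->0->2, with weight (-4) + (-1) = -5.
Optimal value attained by: walk 2->0->2.
Answer: (A^⊗2)[2][2] = -5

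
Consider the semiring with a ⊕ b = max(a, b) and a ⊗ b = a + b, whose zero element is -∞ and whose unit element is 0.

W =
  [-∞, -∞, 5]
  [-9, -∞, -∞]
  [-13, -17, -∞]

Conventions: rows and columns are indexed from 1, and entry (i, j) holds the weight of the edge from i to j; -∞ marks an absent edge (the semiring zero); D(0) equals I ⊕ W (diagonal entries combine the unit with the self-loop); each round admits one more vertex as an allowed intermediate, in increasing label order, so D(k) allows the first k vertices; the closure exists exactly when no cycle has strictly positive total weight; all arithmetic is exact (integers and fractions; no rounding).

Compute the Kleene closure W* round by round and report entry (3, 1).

D(0):
  [0, -∞, 5]
  [-9, 0, -∞]
  [-13, -17, 0]
D(1):
  [0, -∞, 5]
  [-9, 0, -4]
  [-13, -17, 0]
D(2):
  [0, -∞, 5]
  [-9, 0, -4]
  [-13, -17, 0]
D(3):
  [0, -12, 5]
  [-9, 0, -4]
  [-13, -17, 0]
Answer: W*[3][1] = -13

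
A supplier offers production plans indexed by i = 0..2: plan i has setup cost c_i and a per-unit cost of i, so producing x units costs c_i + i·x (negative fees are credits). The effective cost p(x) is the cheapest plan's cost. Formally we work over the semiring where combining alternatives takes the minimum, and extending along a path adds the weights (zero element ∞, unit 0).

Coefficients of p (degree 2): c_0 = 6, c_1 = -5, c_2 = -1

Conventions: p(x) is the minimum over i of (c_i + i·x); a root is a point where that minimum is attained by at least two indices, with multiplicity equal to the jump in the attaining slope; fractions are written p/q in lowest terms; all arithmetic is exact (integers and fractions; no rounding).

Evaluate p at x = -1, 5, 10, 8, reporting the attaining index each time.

p(-1) = min(6+0·(-1)=6, -5+1·(-1)=-6, -1+2·(-1)=-3) = -6 (attained by i=1)
p(5) = min(6+0·5=6, -5+1·5=0, -1+2·5=9) = 0 (attained by i=1)
p(10) = min(6+0·10=6, -5+1·10=5, -1+2·10=19) = 5 (attained by i=1)
p(8) = min(6+0·8=6, -5+1·8=3, -1+2·8=15) = 3 (attained by i=1)
Answer: p(-1) = -6; p(5) = 0; p(10) = 5; p(8) = 3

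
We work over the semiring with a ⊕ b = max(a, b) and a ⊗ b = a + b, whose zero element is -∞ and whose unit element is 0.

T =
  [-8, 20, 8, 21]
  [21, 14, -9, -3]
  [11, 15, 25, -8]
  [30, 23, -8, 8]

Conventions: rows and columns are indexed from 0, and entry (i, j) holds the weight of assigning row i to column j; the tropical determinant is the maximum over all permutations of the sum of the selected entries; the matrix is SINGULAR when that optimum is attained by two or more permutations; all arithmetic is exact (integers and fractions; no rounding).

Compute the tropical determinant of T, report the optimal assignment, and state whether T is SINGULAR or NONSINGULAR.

σ = (0, 1, 2, 3): (-8) + 14 + 25 + 8 = 39
σ = (0, 1, 3, 2): (-8) + 14 + (-8) + (-8) = -10
σ = (0, 2, 1, 3): (-8) + (-9) + 15 + 8 = 6
σ = (0, 2, 3, 1): (-8) + (-9) + (-8) + 23 = -2
σ = (0, 3, 1, 2): (-8) + (-3) + 15 + (-8) = -4
σ = (0, 3, 2, 1): (-8) + (-3) + 25 + 23 = 37
σ = (1, 0, 2, 3): 20 + 21 + 25 + 8 = 74
σ = (1, 0, 3, 2): 20 + 21 + (-8) + (-8) = 25
σ = (1, 2, 0, 3): 20 + (-9) + 11 + 8 = 30
σ = (1, 2, 3, 0): 20 + (-9) + (-8) + 30 = 33
σ = (1, 3, 0, 2): 20 + (-3) + 11 + (-8) = 20
σ = (1, 3, 2, 0): 20 + (-3) + 25 + 30 = 72
σ = (2, 0, 1, 3): 8 + 21 + 15 + 8 = 52
σ = (2, 0, 3, 1): 8 + 21 + (-8) + 23 = 44
σ = (2, 1, 0, 3): 8 + 14 + 11 + 8 = 41
σ = (2, 1, 3, 0): 8 + 14 + (-8) + 30 = 44
σ = (2, 3, 0, 1): 8 + (-3) + 11 + 23 = 39
σ = (2, 3, 1, 0): 8 + (-3) + 15 + 30 = 50
σ = (3, 0, 1, 2): 21 + 21 + 15 + (-8) = 49
σ = (3, 0, 2, 1): 21 + 21 + 25 + 23 = 90
σ = (3, 1, 0, 2): 21 + 14 + 11 + (-8) = 38
σ = (3, 1, 2, 0): 21 + 14 + 25 + 30 = 90
σ = (3, 2, 0, 1): 21 + (-9) + 11 + 23 = 46
σ = (3, 2, 1, 0): 21 + (-9) + 15 + 30 = 57
Optimal value attained by: σ = (3, 0, 2, 1).
Answer: det⊕(T) = 90; verdict: SINGULAR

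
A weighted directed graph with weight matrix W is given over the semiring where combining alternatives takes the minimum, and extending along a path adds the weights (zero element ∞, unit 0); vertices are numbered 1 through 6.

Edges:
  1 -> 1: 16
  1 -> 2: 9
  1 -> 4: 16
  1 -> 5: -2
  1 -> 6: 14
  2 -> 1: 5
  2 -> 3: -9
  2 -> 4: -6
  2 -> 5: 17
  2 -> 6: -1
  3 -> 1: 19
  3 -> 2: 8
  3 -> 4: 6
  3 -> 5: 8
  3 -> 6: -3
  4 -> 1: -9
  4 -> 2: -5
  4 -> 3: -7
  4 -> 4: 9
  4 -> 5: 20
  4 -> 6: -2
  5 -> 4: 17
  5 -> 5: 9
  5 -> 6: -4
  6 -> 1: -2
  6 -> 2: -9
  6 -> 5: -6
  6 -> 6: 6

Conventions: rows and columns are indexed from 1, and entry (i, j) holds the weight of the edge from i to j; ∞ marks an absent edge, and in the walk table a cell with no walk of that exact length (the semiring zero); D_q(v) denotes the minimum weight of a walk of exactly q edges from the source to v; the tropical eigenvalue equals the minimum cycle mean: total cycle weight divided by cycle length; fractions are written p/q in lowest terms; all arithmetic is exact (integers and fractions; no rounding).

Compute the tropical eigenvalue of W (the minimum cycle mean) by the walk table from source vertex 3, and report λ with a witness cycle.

q=0: [∞, ∞, 0, ∞, ∞, ∞]
q=1: [19, 8, ∞, 6, 8, -3]
q=2: [-5, -12, -1, 2, -9, 3]
q=3: [-7, -6, -21, -18, -7, -13]
q=4: [-27, -23, -25, -15, -19, -24]
q=5: [-26, -33, -32, -29, -30, -28]
q=6: [-38, -37, -42, -39, -34, -35]
Optimal cycle mean attained by: cycle 2->3->6->2, total (-9) + (-3) + (-9), length 3.
Answer: λ = -7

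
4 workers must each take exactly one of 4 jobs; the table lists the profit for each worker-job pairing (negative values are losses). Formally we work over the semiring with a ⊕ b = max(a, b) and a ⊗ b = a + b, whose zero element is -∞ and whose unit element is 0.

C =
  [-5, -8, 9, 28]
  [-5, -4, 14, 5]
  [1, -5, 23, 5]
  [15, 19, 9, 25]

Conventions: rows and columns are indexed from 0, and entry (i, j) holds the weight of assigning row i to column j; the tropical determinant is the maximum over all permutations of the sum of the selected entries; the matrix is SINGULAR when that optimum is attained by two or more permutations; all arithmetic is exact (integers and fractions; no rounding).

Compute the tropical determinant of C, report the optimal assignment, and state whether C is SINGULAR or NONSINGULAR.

σ = (0, 1, 2, 3): (-5) + (-4) + 23 + 25 = 39
σ = (0, 1, 3, 2): (-5) + (-4) + 5 + 9 = 5
σ = (0, 2, 1, 3): (-5) + 14 + (-5) + 25 = 29
σ = (0, 2, 3, 1): (-5) + 14 + 5 + 19 = 33
σ = (0, 3, 1, 2): (-5) + 5 + (-5) + 9 = 4
σ = (0, 3, 2, 1): (-5) + 5 + 23 + 19 = 42
σ = (1, 0, 2, 3): (-8) + (-5) + 23 + 25 = 35
σ = (1, 0, 3, 2): (-8) + (-5) + 5 + 9 = 1
σ = (1, 2, 0, 3): (-8) + 14 + 1 + 25 = 32
σ = (1, 2, 3, 0): (-8) + 14 + 5 + 15 = 26
σ = (1, 3, 0, 2): (-8) + 5 + 1 + 9 = 7
σ = (1, 3, 2, 0): (-8) + 5 + 23 + 15 = 35
σ = (2, 0, 1, 3): 9 + (-5) + (-5) + 25 = 24
σ = (2, 0, 3, 1): 9 + (-5) + 5 + 19 = 28
σ = (2, 1, 0, 3): 9 + (-4) + 1 + 25 = 31
σ = (2, 1, 3, 0): 9 + (-4) + 5 + 15 = 25
σ = (2, 3, 0, 1): 9 + 5 + 1 + 19 = 34
σ = (2, 3, 1, 0): 9 + 5 + (-5) + 15 = 24
σ = (3, 0, 1, 2): 28 + (-5) + (-5) + 9 = 27
σ = (3, 0, 2, 1): 28 + (-5) + 23 + 19 = 65
σ = (3, 1, 0, 2): 28 + (-4) + 1 + 9 = 34
σ = (3, 1, 2, 0): 28 + (-4) + 23 + 15 = 62
σ = (3, 2, 0, 1): 28 + 14 + 1 + 19 = 62
σ = (3, 2, 1, 0): 28 + 14 + (-5) + 15 = 52
Optimal value attained by: σ = (3, 0, 2, 1).
Answer: det⊕(C) = 65; verdict: NONSINGULAR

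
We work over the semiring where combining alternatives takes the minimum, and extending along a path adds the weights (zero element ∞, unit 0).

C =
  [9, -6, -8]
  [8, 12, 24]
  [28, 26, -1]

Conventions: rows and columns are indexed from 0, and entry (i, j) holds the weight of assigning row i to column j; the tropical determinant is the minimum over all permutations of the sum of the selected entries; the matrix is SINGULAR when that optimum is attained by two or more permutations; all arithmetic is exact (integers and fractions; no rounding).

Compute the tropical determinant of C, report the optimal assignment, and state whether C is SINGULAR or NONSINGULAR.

σ = (0, 1, 2): 9 + 12 + (-1) = 20
σ = (0, 2, 1): 9 + 24 + 26 = 59
σ = (1, 0, 2): (-6) + 8 + (-1) = 1
σ = (1, 2, 0): (-6) + 24 + 28 = 46
σ = (2, 0, 1): (-8) + 8 + 26 = 26
σ = (2, 1, 0): (-8) + 12 + 28 = 32
Optimal value attained by: σ = (1, 0, 2).
Answer: det⊕(C) = 1; verdict: NONSINGULAR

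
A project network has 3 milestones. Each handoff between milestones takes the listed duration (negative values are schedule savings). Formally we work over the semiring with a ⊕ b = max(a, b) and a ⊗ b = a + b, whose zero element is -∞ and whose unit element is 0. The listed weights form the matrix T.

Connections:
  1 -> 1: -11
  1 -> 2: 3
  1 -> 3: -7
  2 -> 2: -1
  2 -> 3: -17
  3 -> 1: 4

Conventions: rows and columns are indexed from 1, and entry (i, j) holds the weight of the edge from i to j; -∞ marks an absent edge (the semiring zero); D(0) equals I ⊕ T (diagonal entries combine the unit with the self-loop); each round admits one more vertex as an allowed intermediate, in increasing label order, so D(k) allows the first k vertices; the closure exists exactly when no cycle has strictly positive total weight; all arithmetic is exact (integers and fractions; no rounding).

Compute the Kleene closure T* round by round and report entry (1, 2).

D(0):
  [0, 3, -7]
  [-∞, 0, -17]
  [4, -∞, 0]
D(1):
  [0, 3, -7]
  [-∞, 0, -17]
  [4, 7, 0]
D(2):
  [0, 3, -7]
  [-∞, 0, -17]
  [4, 7, 0]
D(3):
  [0, 3, -7]
  [-13, 0, -17]
  [4, 7, 0]
Answer: T*[1][2] = 3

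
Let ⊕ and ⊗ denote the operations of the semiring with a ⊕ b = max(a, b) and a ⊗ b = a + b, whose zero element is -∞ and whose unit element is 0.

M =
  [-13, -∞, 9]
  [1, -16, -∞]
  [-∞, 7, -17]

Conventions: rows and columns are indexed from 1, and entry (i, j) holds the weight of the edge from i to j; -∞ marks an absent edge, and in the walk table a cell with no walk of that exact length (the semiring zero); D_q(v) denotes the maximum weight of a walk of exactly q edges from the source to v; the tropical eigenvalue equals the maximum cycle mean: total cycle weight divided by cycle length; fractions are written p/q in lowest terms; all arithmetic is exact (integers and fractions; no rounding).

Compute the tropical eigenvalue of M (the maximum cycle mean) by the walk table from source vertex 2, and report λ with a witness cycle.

q=0: [-∞, 0, -∞]
q=1: [1, -16, -∞]
q=2: [-12, -32, 10]
q=3: [-25, 17, -3]
Optimal cycle mean attained by: cycle 1->3->2->1, total 9 + 7 + 1, length 3.
Answer: λ = 17/3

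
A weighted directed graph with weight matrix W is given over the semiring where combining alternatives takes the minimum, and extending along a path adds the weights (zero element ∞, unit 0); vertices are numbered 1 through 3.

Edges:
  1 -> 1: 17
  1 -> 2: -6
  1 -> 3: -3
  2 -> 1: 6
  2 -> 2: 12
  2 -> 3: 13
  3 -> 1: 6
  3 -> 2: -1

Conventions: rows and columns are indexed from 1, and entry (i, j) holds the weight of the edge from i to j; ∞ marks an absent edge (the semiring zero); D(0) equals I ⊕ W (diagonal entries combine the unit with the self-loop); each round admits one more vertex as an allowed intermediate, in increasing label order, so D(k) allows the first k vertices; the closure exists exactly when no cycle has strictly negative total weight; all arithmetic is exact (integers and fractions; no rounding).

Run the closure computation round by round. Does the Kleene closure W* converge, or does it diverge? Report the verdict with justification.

D(0):
  [0, -6, -3]
  [6, 0, 13]
  [6, -1, 0]
D(1):
  [0, -6, -3]
  [6, 0, 3]
  [6, -1, 0]
D(2):
  [0, -6, -3]
  [6, 0, 3]
  [5, -1, 0]
D(3):
  [0, -6, -3]
  [6, 0, 3]
  [5, -1, 0]
Key observation: every diagonal entry stays at the unit through all rounds, so no improving cycle exists.
Answer: CONVERGES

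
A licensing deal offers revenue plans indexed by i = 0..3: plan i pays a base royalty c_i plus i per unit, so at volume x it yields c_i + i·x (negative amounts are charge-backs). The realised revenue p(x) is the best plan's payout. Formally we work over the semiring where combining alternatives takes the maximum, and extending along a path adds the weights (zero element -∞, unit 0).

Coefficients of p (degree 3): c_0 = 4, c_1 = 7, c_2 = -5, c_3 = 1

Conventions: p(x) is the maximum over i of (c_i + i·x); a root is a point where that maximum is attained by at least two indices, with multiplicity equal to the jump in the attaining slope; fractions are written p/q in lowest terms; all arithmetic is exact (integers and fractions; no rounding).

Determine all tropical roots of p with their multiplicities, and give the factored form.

hull edge (i=0, c=4) to (i=1, c=7): slope 3, span 1
hull edge (i=1, c=7) to (i=3, c=1): slope -3, span 2
Factored form: p(x) = 1 ⊗ (x ⊕ (-3)) ⊗ (x ⊕ 3) ⊗ (x ⊕ 3)
Answer: roots = -3 (mult 1), 3 (mult 2)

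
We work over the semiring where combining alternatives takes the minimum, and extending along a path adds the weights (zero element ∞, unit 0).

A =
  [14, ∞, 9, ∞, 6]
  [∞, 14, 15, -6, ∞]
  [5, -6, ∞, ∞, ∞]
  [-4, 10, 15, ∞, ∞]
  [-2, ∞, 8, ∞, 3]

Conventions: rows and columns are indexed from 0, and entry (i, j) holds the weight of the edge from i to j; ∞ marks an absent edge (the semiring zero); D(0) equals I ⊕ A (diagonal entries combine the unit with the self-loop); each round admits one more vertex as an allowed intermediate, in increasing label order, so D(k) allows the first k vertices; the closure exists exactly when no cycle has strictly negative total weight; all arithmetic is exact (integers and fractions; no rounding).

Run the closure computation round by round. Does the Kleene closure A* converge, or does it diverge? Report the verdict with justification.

D(0):
  [0, ∞, 9, ∞, 6]
  [∞, 0, 15, -6, ∞]
  [5, -6, 0, ∞, ∞]
  [-4, 10, 15, 0, ∞]
  [-2, ∞, 8, ∞, 0]
D(1):
  [0, ∞, 9, ∞, 6]
  [∞, 0, 15, -6, ∞]
  [5, -6, 0, ∞, 11]
  [-4, 10, 5, 0, 2]
  [-2, ∞, 7, ∞, 0]
D(2):
  [0, ∞, 9, ∞, 6]
  [∞, 0, 15, -6, ∞]
  [5, -6, 0, -12, 11]
  [-4, 10, 5, 0, 2]
  [-2, ∞, 7, ∞, 0]
Detection: at round 3, diagonal entry (3, 3) turns strictly negative.
Key observation: the cycle 3->0->2->1->3 has total weight (-4) + 9 + (-6) + (-6), which is strictly negative.
Answer: DIVERGES — negative cycle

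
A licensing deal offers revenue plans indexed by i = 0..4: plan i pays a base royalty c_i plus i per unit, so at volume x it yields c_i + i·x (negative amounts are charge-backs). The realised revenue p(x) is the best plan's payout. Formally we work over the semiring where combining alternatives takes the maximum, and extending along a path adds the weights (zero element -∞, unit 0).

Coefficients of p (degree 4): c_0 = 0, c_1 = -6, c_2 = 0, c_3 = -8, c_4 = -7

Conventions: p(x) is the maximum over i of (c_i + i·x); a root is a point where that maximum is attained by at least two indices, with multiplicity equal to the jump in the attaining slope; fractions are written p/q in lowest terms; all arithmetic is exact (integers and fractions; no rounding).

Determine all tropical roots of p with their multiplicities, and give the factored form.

hull edge (i=0, c=0) to (i=2, c=0): slope 0, span 2
hull edge (i=2, c=0) to (i=4, c=-7): slope -7/2, span 2
Factored form: p(x) = -7 ⊗ (x ⊕ 0) ⊗ (x ⊕ 0) ⊗ (x ⊕ 7/2) ⊗ (x ⊕ 7/2)
Answer: roots = 0 (mult 2), 7/2 (mult 2)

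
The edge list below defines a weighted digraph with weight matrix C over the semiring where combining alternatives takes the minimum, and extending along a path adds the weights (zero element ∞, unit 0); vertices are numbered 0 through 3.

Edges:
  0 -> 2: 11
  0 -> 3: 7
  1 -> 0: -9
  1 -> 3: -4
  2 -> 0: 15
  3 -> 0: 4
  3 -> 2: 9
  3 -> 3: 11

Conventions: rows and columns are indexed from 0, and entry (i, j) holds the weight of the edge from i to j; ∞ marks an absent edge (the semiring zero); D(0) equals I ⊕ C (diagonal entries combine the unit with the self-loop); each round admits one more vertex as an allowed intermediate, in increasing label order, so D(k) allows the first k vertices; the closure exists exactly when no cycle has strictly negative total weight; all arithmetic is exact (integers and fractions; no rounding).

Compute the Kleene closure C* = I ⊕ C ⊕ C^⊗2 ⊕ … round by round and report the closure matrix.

D(0):
  [0, ∞, 11, 7]
  [-9, 0, ∞, -4]
  [15, ∞, 0, ∞]
  [4, ∞, 9, 0]
D(1):
  [0, ∞, 11, 7]
  [-9, 0, 2, -4]
  [15, ∞, 0, 22]
  [4, ∞, 9, 0]
D(2):
  [0, ∞, 11, 7]
  [-9, 0, 2, -4]
  [15, ∞, 0, 22]
  [4, ∞, 9, 0]
D(3):
  [0, ∞, 11, 7]
  [-9, 0, 2, -4]
  [15, ∞, 0, 22]
  [4, ∞, 9, 0]
D(4):
  [0, ∞, 11, 7]
  [-9, 0, 2, -4]
  [15, ∞, 0, 22]
  [4, ∞, 9, 0]
Answer: C* = [[0, ∞, 11, 7], [-9, 0, 2, -4], [15, ∞, 0, 22], [4, ∞, 9, 0]]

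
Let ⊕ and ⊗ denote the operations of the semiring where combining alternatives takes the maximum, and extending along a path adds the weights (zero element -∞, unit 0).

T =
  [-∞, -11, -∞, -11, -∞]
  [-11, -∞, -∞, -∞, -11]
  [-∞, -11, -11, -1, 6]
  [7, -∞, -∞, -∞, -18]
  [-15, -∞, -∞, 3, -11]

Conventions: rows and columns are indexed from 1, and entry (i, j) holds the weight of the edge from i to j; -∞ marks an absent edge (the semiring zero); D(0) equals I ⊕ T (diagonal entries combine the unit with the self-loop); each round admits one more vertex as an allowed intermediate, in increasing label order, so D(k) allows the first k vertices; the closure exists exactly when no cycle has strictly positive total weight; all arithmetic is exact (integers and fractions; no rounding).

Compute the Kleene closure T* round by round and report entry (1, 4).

D(0):
  [0, -11, -∞, -11, -∞]
  [-11, 0, -∞, -∞, -11]
  [-∞, -11, 0, -1, 6]
  [7, -∞, -∞, 0, -18]
  [-15, -∞, -∞, 3, 0]
D(1):
  [0, -11, -∞, -11, -∞]
  [-11, 0, -∞, -22, -11]
  [-∞, -11, 0, -1, 6]
  [7, -4, -∞, 0, -18]
  [-15, -26, -∞, 3, 0]
D(2):
  [0, -11, -∞, -11, -22]
  [-11, 0, -∞, -22, -11]
  [-22, -11, 0, -1, 6]
  [7, -4, -∞, 0, -15]
  [-15, -26, -∞, 3, 0]
D(3):
  [0, -11, -∞, -11, -22]
  [-11, 0, -∞, -22, -11]
  [-22, -11, 0, -1, 6]
  [7, -4, -∞, 0, -15]
  [-15, -26, -∞, 3, 0]
D(4):
  [0, -11, -∞, -11, -22]
  [-11, 0, -∞, -22, -11]
  [6, -5, 0, -1, 6]
  [7, -4, -∞, 0, -15]
  [10, -1, -∞, 3, 0]
D(5):
  [0, -11, -∞, -11, -22]
  [-1, 0, -∞, -8, -11]
  [16, 5, 0, 9, 6]
  [7, -4, -∞, 0, -15]
  [10, -1, -∞, 3, 0]
Answer: T*[1][4] = -11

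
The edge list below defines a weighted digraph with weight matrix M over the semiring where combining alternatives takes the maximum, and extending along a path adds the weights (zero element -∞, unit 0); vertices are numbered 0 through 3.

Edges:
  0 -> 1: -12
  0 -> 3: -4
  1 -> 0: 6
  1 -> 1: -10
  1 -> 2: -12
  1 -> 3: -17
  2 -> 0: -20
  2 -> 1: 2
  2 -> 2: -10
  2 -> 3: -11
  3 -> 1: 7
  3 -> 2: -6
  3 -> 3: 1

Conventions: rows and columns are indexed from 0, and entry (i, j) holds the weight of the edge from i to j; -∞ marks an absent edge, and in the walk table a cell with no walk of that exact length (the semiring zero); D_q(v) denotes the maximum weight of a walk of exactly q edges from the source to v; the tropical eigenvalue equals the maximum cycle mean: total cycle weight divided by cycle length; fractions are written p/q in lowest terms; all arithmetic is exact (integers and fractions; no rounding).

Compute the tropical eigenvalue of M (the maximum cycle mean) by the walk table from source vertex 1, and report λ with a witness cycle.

q=0: [-∞, 0, -∞, -∞]
q=1: [6, -10, -12, -17]
q=2: [-4, -6, -22, 2]
q=3: [0, 9, -4, 3]
q=4: [15, 10, -3, 4]
Optimal cycle mean attained by: cycle 0->3->1->0, total (-4) + 7 + 6, length 3.
Answer: λ = 3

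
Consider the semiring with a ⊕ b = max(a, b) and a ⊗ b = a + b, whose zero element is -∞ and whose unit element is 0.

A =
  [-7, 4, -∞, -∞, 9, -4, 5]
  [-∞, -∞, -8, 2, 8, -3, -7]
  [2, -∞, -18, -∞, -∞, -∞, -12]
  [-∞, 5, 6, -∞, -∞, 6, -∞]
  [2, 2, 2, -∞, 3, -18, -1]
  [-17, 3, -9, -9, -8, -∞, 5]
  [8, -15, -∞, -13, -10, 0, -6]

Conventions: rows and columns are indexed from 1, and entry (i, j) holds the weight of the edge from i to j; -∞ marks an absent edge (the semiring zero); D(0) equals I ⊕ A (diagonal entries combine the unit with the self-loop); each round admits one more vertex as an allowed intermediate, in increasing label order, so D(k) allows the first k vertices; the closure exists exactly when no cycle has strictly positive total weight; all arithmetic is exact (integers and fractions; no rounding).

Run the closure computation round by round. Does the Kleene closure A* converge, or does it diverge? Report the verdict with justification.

Detection: at round 0, diagonal entry (5, 5) turns strictly positive.
Key observation: the cycle 5->5 has total weight 3, which is strictly positive.
Answer: DIVERGES — positive cycle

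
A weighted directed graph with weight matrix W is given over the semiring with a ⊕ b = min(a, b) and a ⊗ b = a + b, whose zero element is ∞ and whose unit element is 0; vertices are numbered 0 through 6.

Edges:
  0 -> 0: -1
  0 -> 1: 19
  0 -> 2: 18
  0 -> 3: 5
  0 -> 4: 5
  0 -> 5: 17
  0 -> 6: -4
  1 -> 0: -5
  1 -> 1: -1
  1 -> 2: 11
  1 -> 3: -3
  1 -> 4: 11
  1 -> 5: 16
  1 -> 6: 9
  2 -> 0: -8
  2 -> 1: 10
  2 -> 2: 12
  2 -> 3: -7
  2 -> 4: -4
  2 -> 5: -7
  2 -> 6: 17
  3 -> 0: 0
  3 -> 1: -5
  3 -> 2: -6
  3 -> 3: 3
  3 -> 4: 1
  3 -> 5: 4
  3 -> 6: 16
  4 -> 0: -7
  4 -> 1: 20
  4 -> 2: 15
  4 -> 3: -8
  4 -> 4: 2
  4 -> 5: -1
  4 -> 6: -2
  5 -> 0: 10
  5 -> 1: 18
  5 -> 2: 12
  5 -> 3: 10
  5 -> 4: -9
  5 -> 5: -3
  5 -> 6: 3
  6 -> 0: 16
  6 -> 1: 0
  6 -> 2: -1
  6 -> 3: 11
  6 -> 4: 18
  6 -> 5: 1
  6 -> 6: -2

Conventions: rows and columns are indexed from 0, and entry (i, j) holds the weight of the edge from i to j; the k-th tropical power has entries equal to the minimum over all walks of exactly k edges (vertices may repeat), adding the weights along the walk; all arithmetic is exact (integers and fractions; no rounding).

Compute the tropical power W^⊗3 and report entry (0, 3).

W^⊗2:
  [-2, -4, -5, -3, 4, -3, -6]
  [-6, -8, -9, -4, -2, 1, -9]
  [-11, -12, -13, -12, -16, -10, -12]
  [-14, -6, -3, -13, -10, -13, -4]
  [-8, -13, -14, -6, -10, -4, -11]
  [-16, 3, 2, -17, -12, -10, -11]
  [-9, -2, -3, -8, -8, -8, -4]
W^⊗3:
  [-13, -8, -9, -12, -12, -12, -8]
  [-17, -9, -10, -16, -13, -16, -11]
  [-23, -17, -18, -24, -19, -20, -18]
  [-17, -18, -19, -18, -22, -16, -18]
  [-22, -14, -12, -21, -18, -21, -13]
  [-19, -22, -23, -20, -19, -13, -20]
  [-15, -13, -14, -16, -17, -11, -13]
Key observation: the optimum is the walk 0->6->2->3, with weight (-4) + (-1) + (-7) = -12.
Optimal value attained by: walk 0->6->2->3.
Answer: (W^⊗3)[0][3] = -12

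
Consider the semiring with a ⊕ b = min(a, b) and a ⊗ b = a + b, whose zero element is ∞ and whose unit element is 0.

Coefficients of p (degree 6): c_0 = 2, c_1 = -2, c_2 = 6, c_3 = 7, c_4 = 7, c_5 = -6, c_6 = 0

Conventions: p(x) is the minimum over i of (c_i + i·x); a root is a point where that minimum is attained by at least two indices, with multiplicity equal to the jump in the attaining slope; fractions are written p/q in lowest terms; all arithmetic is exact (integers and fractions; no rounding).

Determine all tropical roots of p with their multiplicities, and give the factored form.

hull edge (i=0, c=2) to (i=1, c=-2): slope -4, span 1
hull edge (i=1, c=-2) to (i=5, c=-6): slope -1, span 4
hull edge (i=5, c=-6) to (i=6, c=0): slope 6, span 1
Factored form: p(x) = 0 ⊗ (x ⊕ (-6)) ⊗ (x ⊕ 1) ⊗ (x ⊕ 1) ⊗ (x ⊕ 1) ⊗ (x ⊕ 1) ⊗ (x ⊕ 4)
Answer: roots = -6 (mult 1), 1 (mult 4), 4 (mult 1)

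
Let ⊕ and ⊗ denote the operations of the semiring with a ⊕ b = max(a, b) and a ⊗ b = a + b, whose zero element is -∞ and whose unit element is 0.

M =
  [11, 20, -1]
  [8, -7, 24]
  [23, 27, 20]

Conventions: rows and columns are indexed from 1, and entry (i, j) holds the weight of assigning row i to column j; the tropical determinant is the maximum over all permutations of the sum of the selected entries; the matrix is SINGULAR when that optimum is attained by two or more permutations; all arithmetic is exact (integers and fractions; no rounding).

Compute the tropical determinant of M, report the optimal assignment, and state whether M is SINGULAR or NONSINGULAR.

σ = (1, 2, 3): 11 + (-7) + 20 = 24
σ = (1, 3, 2): 11 + 24 + 27 = 62
σ = (2, 1, 3): 20 + 8 + 20 = 48
σ = (2, 3, 1): 20 + 24 + 23 = 67
σ = (3, 1, 2): (-1) + 8 + 27 = 34
σ = (3, 2, 1): (-1) + (-7) + 23 = 15
Optimal value attained by: σ = (2, 3, 1).
Answer: det⊕(M) = 67; verdict: NONSINGULAR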